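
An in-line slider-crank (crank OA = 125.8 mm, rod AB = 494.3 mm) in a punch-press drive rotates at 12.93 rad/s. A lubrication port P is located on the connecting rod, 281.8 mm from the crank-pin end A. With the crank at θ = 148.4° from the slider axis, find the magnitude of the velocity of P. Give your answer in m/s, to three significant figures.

0.955

ω = 12.93 rad/s.  Crank-pin speed |V_A| = rω = 1.6266 m/s, perpendicular to OA.
Rod angle: sinφ = −(r/L) sinθ ⇒ φ = -7.664°; ω_rod = −rω cosθ/√(L²−r²sin²θ) = +2.828 rad/s.
V_P = V_A + ω_rod × AP, with AP = 0.2818 m along the rod.
Components: V_Px = −rω sinθ − a·ω_rod·sinφ = -0.74604 m/s;  V_Py = rω cosθ + a·ω_rod·cosφ = -0.59559 m/s.
|V_P| = √(V_Px² + V_Py²) = 0.95462 m/s.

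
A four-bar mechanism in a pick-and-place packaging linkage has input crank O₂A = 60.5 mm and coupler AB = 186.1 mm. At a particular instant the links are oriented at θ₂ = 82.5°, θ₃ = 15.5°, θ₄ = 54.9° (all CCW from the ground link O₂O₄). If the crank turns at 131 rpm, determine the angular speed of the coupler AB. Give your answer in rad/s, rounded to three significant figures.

ω₂ = 13.72 rad/s (from 131 rpm).
Differentiating the loop-closure r₂e^{iθ₂}+r₃e^{iθ₃}=r₁+r₄e^{iθ₄} gives r₂ω₂e^{iθ₂}+r₃ω₃e^{iθ₃}=r₄ω₄e^{iθ₄}.
Eliminating the other unknown: ω₃ = r₂ω₂ sin(θ₄−θ₂) / [r₃ sin(θ₃−θ₄)].
Numerator sine = -0.46330; denominator sine = -0.63473.
Result = 0.0605·13.72·(-0.46330) / (0.1861·(-0.63473)) = +3.2552 rad/s; magnitude 3.2552 rad/s.

3.26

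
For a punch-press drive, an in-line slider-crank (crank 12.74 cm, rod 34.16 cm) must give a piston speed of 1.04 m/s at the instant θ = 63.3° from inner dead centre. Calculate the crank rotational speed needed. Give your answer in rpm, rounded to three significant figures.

For an in-line slider-crank, |v_piston| = rω|sinθ|·[1 + r cosθ/√(L² − r² sin²θ)].
With r = 0.1274 m, L = 0.3416 m, θ = 63.3°: the bracketed kinematic factor |dx/dθ| = 0.13404 m.
ω = v/|dx/dθ| = 1.04/0.13404 = 7.7587 rad/s.
N = 60ω/(2π) = 74.09 rpm.

74.1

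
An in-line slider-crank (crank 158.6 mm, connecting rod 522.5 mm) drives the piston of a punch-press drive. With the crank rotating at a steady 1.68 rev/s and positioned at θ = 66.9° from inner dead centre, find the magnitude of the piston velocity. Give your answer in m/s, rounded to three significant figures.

1.73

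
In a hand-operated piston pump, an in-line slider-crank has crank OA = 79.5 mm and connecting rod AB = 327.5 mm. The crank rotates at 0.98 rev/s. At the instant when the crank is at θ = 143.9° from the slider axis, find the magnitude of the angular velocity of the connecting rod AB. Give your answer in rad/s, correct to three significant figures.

ω = 6.158 rad/s (converted from 0.98 rev/s).
The rod makes angle φ with the slider axis where L sinφ = r sinθ; differentiating, L cosφ·φ̇ = r ω cosθ.
L cosφ = √(L² − r² sin²θ) = 0.32413 m.
|ω_rod| = r ω |cosθ| / √(L² − r² sin²θ) = 0.0795·6.158·0.80799/0.32413 = 1.2203 rad/s.

1.22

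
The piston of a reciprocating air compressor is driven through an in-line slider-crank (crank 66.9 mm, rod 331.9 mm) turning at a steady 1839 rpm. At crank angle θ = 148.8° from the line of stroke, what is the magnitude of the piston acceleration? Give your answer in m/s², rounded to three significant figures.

ω = 2π·1839/60 = 192.6 rad/s
x(θ) = r cosθ + √(L² − r² sin²θ); with ω constant, a = ω²·d²x/dθ².
d²x/dθ² = −r cosθ − r²(cos2θ)/√u − r⁴ sin²2θ/(4u^{3/2}),  u = L² − r² sin²θ = 0.108957 m².
Substituting r = 0.0669 m, L = 0.3319 m, θ = 148.8°: d²x/dθ² = +0.050833 m.
a = ω²·d²x/dθ² = (192.6)²·(+0.050833) = +1885.2 m/s²;  |a| = 1885.2 m/s².

1890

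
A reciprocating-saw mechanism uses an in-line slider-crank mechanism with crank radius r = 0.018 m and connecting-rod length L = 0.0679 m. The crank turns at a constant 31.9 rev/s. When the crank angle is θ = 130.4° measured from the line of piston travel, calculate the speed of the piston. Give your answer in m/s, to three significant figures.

2.27

ω = 2π·31.9 = 200.4 rad/s
For an in-line slider-crank, x = r cosθ + √(L² − r² sin²θ), so v = −rω sinθ·[1 + r cosθ/√(L² − r² sin²θ)].
With r = 0.018 m, L = 0.0679 m, θ = 130.4°: √(L² − r² sin²θ) = 0.066502 m.
v = −0.018·200.4·0.76154·[1 + 0.018·-0.64812/0.066502] = -2.2655 m/s.
|v| = 2.2655 m/s.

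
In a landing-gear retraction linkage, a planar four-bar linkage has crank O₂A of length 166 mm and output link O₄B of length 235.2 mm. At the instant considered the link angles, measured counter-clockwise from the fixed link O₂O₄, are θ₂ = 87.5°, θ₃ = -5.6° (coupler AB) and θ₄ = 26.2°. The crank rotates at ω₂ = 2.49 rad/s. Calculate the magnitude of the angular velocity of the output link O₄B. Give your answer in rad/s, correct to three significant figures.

ω₂ = 2.49 rad/s
Differentiating the loop-closure r₂e^{iθ₂}+r₃e^{iθ₃}=r₁+r₄e^{iθ₄} gives r₂ω₂e^{iθ₂}+r₃ω₃e^{iθ₃}=r₄ω₄e^{iθ₄}.
Eliminating the other unknown: ω₄ = r₂ω₂ sin(θ₂−θ₃) / [r₄ sin(θ₄−θ₃)].
Numerator sine = +0.99854; denominator sine = +0.52696.
Result = 0.166·2.49·(+0.99854) / (0.2352·(+0.52696)) = +3.3301 rad/s; magnitude 3.3301 rad/s.

3.33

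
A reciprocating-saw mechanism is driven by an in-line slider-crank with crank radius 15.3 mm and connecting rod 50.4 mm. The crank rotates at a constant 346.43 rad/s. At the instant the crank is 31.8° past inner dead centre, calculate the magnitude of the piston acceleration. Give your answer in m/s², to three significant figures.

1820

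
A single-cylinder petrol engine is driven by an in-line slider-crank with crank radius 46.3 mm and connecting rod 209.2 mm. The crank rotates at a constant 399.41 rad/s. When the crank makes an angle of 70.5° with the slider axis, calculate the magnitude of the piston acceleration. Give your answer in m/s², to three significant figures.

ω = 399.4 rad/s
x(θ) = r cosθ + √(L² − r² sin²θ); with ω constant, a = ω²·d²x/dθ².
d²x/dθ² = −r cosθ − r²(cos2θ)/√u − r⁴ sin²2θ/(4u^{3/2}),  u = L² − r² sin²θ = 0.0418598 m².
Substituting r = 0.0463 m, L = 0.2092 m, θ = 70.5°: d²x/dθ² = -0.0073657 m.
a = ω²·d²x/dθ² = (399.4)²·(-0.0073657) = -1175 m/s²;  |a| = 1175 m/s².

1180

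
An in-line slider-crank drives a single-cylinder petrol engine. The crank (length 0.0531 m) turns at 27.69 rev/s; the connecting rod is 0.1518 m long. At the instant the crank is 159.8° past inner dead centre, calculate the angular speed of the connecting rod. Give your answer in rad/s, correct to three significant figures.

57.5

ω = 174 rad/s (converted from 27.69 rev/s).
The rod makes angle φ with the slider axis where L sinφ = r sinθ; differentiating, L cosφ·φ̇ = r ω cosθ.
L cosφ = √(L² − r² sin²θ) = 0.15069 m.
|ω_rod| = r ω |cosθ| / √(L² − r² sin²θ) = 0.0531·174·0.93849/0.15069 = 57.537 rad/s.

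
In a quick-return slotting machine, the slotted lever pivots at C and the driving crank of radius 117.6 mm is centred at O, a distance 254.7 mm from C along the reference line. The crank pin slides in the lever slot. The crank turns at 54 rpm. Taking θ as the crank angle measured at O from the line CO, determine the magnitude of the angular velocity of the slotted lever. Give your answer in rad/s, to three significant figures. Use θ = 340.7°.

1.76

ω = 5.655 rad/s (from 54 rpm).
Crank pin A relative to C: A = (d + r cosθ, r sinθ); lever angle φ = atan2(r sinθ, d + r cosθ).
Differentiating tanφ: φ̇ = rω(d cosθ + r)/(d² + r² + 2dr cosθ).
d² + r² + 2dr cosθ = |CA|² = 0.135241 m²;  d cosθ + r = +0.35799 m.
|ω_lever| = |0.1176·5.655·+0.35799| / 0.135241 = 1.7603 rad/s.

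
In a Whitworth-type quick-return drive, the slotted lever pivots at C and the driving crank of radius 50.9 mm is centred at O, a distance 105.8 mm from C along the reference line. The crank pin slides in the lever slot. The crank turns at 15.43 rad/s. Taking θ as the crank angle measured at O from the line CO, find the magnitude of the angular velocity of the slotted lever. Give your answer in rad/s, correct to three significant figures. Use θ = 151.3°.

7.59

ω = 15.43 rad/s
Crank pin A relative to C: A = (d + r cosθ, r sinθ); lever angle φ = atan2(r sinθ, d + r cosθ).
Differentiating tanφ: φ̇ = rω(d cosθ + r)/(d² + r² + 2dr cosθ).
d² + r² + 2dr cosθ = |CA|² = 0.0043372 m²;  d cosθ + r = -0.041902 m.
|ω_lever| = |0.0509·15.43·-0.041902| / 0.0043372 = 7.5877 rad/s.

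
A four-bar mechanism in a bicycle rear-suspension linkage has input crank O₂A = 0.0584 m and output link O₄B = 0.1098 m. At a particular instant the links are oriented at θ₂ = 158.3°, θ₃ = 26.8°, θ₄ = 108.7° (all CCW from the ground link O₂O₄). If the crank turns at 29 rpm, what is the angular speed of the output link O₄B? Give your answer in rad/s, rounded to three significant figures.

1.22

ω₂ = 3.037 rad/s (from 29 rpm).
Differentiating the loop-closure r₂e^{iθ₂}+r₃e^{iθ₃}=r₁+r₄e^{iθ₄} gives r₂ω₂e^{iθ₂}+r₃ω₃e^{iθ₃}=r₄ω₄e^{iθ₄}.
Eliminating the other unknown: ω₄ = r₂ω₂ sin(θ₂−θ₃) / [r₄ sin(θ₄−θ₃)].
Numerator sine = +0.74896; denominator sine = +0.99002.
Result = 0.0584·3.037·(+0.74896) / (0.1098·(+0.99002)) = +1.2219 rad/s; magnitude 1.2219 rad/s.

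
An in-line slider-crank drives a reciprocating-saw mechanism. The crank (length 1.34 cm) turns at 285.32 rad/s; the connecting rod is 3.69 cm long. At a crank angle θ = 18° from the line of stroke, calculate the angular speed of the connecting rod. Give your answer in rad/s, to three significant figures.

ω = 285.3 rad/s
The rod makes angle φ with the slider axis where L sinφ = r sinθ; differentiating, L cosφ·φ̇ = r ω cosθ.
L cosφ = √(L² − r² sin²θ) = 0.036667 m.
|ω_rod| = r ω |cosθ| / √(L² − r² sin²θ) = 0.0134·285.3·0.95106/0.036667 = 99.167 rad/s.

99.2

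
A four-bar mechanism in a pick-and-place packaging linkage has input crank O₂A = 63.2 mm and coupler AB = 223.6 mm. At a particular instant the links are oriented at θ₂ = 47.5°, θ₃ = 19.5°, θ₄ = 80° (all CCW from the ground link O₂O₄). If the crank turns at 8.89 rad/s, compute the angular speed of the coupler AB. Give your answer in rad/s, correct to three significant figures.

1.55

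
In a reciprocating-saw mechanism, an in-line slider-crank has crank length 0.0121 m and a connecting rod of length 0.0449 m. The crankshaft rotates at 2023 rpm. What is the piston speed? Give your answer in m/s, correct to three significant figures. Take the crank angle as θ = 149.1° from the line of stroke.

ω = 2π·2023/60 = 211.8 rad/s
For an in-line slider-crank, x = r cosθ + √(L² − r² sin²θ), so v = −rω sinθ·[1 + r cosθ/√(L² − r² sin²θ)].
With r = 0.0121 m, L = 0.0449 m, θ = 149.1°: √(L² − r² sin²θ) = 0.044468 m.
v = −0.0121·211.8·0.51354·[1 + 0.0121·-0.85806/0.044468] = -1.009 m/s.
|v| = 1.009 m/s.

1.01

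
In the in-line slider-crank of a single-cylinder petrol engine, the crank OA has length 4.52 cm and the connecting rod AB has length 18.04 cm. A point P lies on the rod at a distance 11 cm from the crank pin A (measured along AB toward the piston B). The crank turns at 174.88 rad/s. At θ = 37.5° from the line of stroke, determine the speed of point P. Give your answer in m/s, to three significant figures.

5.93

ω = 174.9 rad/s.  Crank-pin speed |V_A| = rω = 7.9046 m/s, perpendicular to OA.
Rod angle: sinφ = −(r/L) sinθ ⇒ φ = -8.773°; ω_rod = −rω cosθ/√(L²−r²sin²θ) = -35.174 rad/s.
V_P = V_A + ω_rod × AP, with AP = 0.11 m along the rod.
Components: V_Px = −rω sinθ − a·ω_rod·sinφ = -5.4022 m/s;  V_Py = rω cosθ + a·ω_rod·cosφ = +2.4473 m/s.
|V_P| = √(V_Px² + V_Py²) = 5.9306 m/s.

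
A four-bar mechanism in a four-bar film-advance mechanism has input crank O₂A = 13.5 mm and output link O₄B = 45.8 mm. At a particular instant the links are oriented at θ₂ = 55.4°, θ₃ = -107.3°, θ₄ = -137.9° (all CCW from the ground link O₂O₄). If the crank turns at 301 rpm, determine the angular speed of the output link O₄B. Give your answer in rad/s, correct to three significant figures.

5.43

ω₂ = 31.52 rad/s (from 301 rpm).
Differentiating the loop-closure r₂e^{iθ₂}+r₃e^{iθ₃}=r₁+r₄e^{iθ₄} gives r₂ω₂e^{iθ₂}+r₃ω₃e^{iθ₃}=r₄ω₄e^{iθ₄}.
Eliminating the other unknown: ω₄ = r₂ω₂ sin(θ₂−θ₃) / [r₄ sin(θ₄−θ₃)].
Numerator sine = +0.29737; denominator sine = -0.50904.
Result = 0.0135·31.52·(+0.29737) / (0.0458·(-0.50904)) = -5.4277 rad/s; magnitude 5.4277 rad/s.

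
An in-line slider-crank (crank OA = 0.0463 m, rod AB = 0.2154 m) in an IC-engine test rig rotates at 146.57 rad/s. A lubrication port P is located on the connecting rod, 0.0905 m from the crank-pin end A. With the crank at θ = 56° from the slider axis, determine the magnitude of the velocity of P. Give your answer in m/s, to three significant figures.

6.31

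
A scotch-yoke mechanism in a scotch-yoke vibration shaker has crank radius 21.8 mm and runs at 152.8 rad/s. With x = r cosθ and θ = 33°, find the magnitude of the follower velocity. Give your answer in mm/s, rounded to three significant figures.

1810

ω = 152.8 rad/s
x = r cosθ ⇒ ẋ = −rω sinθ.
|v| = rω|sinθ| = 0.0218·152.8·|sin 33°| = 1.8142 m/s = 1814.2 mm/s.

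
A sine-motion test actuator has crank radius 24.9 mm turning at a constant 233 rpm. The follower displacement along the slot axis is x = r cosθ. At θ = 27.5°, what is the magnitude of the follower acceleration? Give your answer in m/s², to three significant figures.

13.1

ω = 24.4 rad/s (from 233 rpm).
x = r cosθ ⇒ ẍ = −rω² cosθ (ω constant).
|a| = rω²|cosθ| = 0.0249·(24.4)²·|cos 27.5°| = 13.149 m/s².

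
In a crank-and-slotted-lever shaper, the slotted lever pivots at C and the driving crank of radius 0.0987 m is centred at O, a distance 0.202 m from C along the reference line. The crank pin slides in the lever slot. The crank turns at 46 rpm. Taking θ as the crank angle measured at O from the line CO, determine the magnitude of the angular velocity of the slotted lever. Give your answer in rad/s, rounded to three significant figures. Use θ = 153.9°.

2.67

ω = 4.817 rad/s (from 46 rpm).
Crank pin A relative to C: A = (d + r cosθ, r sinθ); lever angle φ = atan2(r sinθ, d + r cosθ).
Differentiating tanφ: φ̇ = rω(d cosθ + r)/(d² + r² + 2dr cosθ).
d² + r² + 2dr cosθ = |CA|² = 0.014737 m²;  d cosθ + r = -0.082702 m.
|ω_lever| = |0.0987·4.817·-0.082702| / 0.014737 = 2.6681 rad/s.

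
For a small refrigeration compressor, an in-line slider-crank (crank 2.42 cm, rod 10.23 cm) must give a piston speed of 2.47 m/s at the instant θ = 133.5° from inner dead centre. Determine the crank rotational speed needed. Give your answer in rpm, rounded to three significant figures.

For an in-line slider-crank, |v_piston| = rω|sinθ|·[1 + r cosθ/√(L² − r² sin²θ)].
With r = 0.0242 m, L = 0.1023 m, θ = 133.5°: the bracketed kinematic factor |dx/dθ| = 0.014653 m.
ω = v/|dx/dθ| = 2.47/0.014653 = 168.57 rad/s.
N = 60ω/(2π) = 1609.7 rpm.

1610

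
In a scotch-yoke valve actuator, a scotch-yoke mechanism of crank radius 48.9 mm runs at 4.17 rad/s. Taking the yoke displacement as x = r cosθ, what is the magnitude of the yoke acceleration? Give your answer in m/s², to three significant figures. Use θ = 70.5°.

0.284

ω = 4.17 rad/s
x = r cosθ ⇒ ẍ = −rω² cosθ (ω constant).
|a| = rω²|cosθ| = 0.0489·(4.17)²·|cos 70.5°| = 0.28384 m/s².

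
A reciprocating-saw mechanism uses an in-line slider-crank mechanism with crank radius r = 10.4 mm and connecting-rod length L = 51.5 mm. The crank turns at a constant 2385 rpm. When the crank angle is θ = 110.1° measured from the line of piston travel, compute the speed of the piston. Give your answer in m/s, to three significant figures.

ω = 2π·2385/60 = 249.8 rad/s
For an in-line slider-crank, x = r cosθ + √(L² − r² sin²θ), so v = −rω sinθ·[1 + r cosθ/√(L² − r² sin²θ)].
With r = 0.0104 m, L = 0.0515 m, θ = 110.1°: √(L² − r² sin²θ) = 0.050565 m.
v = −0.0104·249.8·0.93909·[1 + 0.0104·-0.34366/0.050565] = -2.2669 m/s.
|v| = 2.2669 m/s.

2.27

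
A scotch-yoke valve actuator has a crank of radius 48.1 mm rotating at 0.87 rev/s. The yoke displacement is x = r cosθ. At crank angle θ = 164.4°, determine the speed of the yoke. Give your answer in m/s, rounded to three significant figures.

0.0707

ω = 5.466 rad/s (from 0.87 rev/s).
x = r cosθ ⇒ ẋ = −rω sinθ.
|v| = rω|sinθ| = 0.0481·5.466·|sin 164.4°| = 0.070708 m/s.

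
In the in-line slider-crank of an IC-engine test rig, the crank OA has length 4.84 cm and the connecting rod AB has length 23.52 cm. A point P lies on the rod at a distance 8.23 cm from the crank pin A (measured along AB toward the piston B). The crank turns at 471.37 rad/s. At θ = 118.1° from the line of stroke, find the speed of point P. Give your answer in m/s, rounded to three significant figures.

20.6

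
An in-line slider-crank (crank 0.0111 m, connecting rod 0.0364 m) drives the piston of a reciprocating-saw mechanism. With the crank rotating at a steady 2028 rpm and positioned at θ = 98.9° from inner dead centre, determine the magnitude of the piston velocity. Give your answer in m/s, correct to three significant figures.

2.21

ω = 2π·2028/60 = 212.4 rad/s
For an in-line slider-crank, x = r cosθ + √(L² − r² sin²θ), so v = −rω sinθ·[1 + r cosθ/√(L² − r² sin²θ)].
With r = 0.0111 m, L = 0.0364 m, θ = 98.9°: √(L² − r² sin²θ) = 0.034709 m.
v = −0.0111·212.4·0.98796·[1 + 0.0111·-0.15471/0.034709] = -2.2137 m/s.
|v| = 2.2137 m/s.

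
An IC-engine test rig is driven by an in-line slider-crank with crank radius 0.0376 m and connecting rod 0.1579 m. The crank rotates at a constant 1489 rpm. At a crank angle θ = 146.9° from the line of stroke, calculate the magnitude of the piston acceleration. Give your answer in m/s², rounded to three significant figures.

675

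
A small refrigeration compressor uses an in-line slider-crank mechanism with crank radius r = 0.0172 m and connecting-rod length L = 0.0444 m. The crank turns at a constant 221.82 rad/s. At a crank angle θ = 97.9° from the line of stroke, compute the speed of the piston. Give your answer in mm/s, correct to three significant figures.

ω = 221.8 rad/s
For an in-line slider-crank, x = r cosθ + √(L² − r² sin²θ), so v = −rω sinθ·[1 + r cosθ/√(L² − r² sin²θ)].
With r = 0.0172 m, L = 0.0444 m, θ = 97.9°: √(L² − r² sin²θ) = 0.041001 m.
v = −0.0172·221.8·0.99051·[1 + 0.0172·-0.13744/0.041001] = -3.5612 m/s.
|v| = 3.5612 m/s = 3561.2 mm/s.

3560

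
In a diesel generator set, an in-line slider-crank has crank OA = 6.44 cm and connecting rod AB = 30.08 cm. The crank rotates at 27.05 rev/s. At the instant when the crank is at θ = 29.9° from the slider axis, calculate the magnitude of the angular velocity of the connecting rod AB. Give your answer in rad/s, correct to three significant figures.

31.7

ω = 170 rad/s (converted from 27.05 rev/s).
The rod makes angle φ with the slider axis where L sinφ = r sinθ; differentiating, L cosφ·φ̇ = r ω cosθ.
L cosφ = √(L² − r² sin²θ) = 0.29908 m.
|ω_rod| = r ω |cosθ| / √(L² − r² sin²θ) = 0.0644·170·0.86690/0.29908 = 31.726 rad/s.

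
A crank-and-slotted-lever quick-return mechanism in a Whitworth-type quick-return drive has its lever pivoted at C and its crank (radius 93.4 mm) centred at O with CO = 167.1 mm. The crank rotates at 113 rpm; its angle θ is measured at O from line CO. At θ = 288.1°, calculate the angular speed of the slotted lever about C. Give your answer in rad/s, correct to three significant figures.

3.47

ω = 11.83 rad/s (from 113 rpm).
Crank pin A relative to C: A = (d + r cosθ, r sinθ); lever angle φ = atan2(r sinθ, d + r cosθ).
Differentiating tanφ: φ̇ = rω(d cosθ + r)/(d² + r² + 2dr cosθ).
d² + r² + 2dr cosθ = |CA|² = 0.0463435 m²;  d cosθ + r = +0.14531 m.
|ω_lever| = |0.0934·11.83·+0.14531| / 0.0463435 = 3.4656 rad/s.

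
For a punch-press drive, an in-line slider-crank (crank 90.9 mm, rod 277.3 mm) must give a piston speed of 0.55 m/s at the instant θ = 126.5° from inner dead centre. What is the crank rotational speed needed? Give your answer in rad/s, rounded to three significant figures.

9.43

For an in-line slider-crank, |v_piston| = rω|sinθ|·[1 + r cosθ/√(L² − r² sin²θ)].
With r = 0.0909 m, L = 0.2773 m, θ = 126.5°: the bracketed kinematic factor |dx/dθ| = 0.058301 m.
ω = v/|dx/dθ| = 0.55/0.058301 = 9.4338 rad/s.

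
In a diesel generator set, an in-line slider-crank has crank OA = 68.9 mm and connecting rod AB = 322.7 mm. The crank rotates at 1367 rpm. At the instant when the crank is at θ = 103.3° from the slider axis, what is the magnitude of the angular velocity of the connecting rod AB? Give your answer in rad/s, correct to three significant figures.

ω = 143.2 rad/s (converted from 1367 rpm).
The rod makes angle φ with the slider axis where L sinφ = r sinθ; differentiating, L cosφ·φ̇ = r ω cosθ.
L cosφ = √(L² − r² sin²θ) = 0.31566 m.
|ω_rod| = r ω |cosθ| / √(L² − r² sin²θ) = 0.0689·143.2·0.23005/0.31566 = 7.1882 rad/s.

7.19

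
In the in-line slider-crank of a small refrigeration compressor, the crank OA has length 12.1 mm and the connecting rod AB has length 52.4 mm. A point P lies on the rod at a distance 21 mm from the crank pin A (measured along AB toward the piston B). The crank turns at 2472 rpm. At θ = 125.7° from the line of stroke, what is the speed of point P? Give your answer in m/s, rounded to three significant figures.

ω = 258.9 rad/s.  Crank-pin speed |V_A| = rω = 3.1323 m/s, perpendicular to OA.
Rod angle: sinφ = −(r/L) sinθ ⇒ φ = -10.808°; ω_rod = −rω cosθ/√(L²−r²sin²θ) = +35.512 rad/s.
V_P = V_A + ω_rod × AP, with AP = 0.021 m along the rod.
Components: V_Px = −rω sinθ − a·ω_rod·sinφ = -2.4038 m/s;  V_Py = rω cosθ + a·ω_rod·cosφ = -1.0953 m/s.
|V_P| = √(V_Px² + V_Py²) = 2.6416 m/s.

2.64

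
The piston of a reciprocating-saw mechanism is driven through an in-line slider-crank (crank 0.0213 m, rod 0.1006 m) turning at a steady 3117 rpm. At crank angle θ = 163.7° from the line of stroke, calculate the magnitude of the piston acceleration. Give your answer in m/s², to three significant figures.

1770

ω = 2π·3117/60 = 326.4 rad/s
x(θ) = r cosθ + √(L² − r² sin²θ); with ω constant, a = ω²·d²x/dθ².
d²x/dθ² = −r cosθ − r²(cos2θ)/√u − r⁴ sin²2θ/(4u^{3/2}),  u = L² − r² sin²θ = 0.0100846 m².
Substituting r = 0.0213 m, L = 0.1006 m, θ = 163.7°: d²x/dθ² = +0.016623 m.
a = ω²·d²x/dθ² = (326.4)²·(+0.016623) = +1771.1 m/s²;  |a| = 1771.1 m/s².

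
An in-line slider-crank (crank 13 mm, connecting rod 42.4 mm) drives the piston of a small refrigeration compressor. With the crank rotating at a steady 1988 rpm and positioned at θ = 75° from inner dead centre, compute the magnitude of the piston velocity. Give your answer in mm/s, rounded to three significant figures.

2830

ω = 2π·1988/60 = 208.2 rad/s
For an in-line slider-crank, x = r cosθ + √(L² − r² sin²θ), so v = −rω sinθ·[1 + r cosθ/√(L² − r² sin²θ)].
With r = 0.013 m, L = 0.0424 m, θ = 75°: √(L² − r² sin²θ) = 0.040498 m.
v = −0.013·208.2·0.96593·[1 + 0.013·0.25882/0.040498] = -2.8313 m/s.
|v| = 2.8313 m/s = 2831.3 mm/s.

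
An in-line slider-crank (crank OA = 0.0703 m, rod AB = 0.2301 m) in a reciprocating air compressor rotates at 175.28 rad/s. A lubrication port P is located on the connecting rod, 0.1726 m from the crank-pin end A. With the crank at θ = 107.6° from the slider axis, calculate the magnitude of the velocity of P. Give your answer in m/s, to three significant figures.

ω = 175.3 rad/s.  Crank-pin speed |V_A| = rω = 12.322 m/s, perpendicular to OA.
Rod angle: sinφ = −(r/L) sinθ ⇒ φ = -16.931°; ω_rod = −rω cosθ/√(L²−r²sin²θ) = +16.926 rad/s.
V_P = V_A + ω_rod × AP, with AP = 0.1726 m along the rod.
Components: V_Px = −rω sinθ − a·ω_rod·sinφ = -10.895 m/s;  V_Py = rω cosθ + a·ω_rod·cosφ = -0.93106 m/s.
|V_P| = √(V_Px² + V_Py²) = 10.934 m/s.

10.9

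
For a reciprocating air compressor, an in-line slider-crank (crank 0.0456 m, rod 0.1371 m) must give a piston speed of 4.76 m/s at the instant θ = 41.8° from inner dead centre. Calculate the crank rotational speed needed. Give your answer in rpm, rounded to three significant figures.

1190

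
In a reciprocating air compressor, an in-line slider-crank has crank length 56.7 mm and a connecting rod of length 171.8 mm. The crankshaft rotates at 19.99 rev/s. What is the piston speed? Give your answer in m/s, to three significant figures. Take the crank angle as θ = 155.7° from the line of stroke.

2.04

ω = 2π·20 = 125.6 rad/s
For an in-line slider-crank, x = r cosθ + √(L² − r² sin²θ), so v = −rω sinθ·[1 + r cosθ/√(L² − r² sin²θ)].
With r = 0.0567 m, L = 0.1718 m, θ = 155.7°: √(L² − r² sin²θ) = 0.17021 m.
v = −0.0567·125.6·0.41151·[1 + 0.0567·-0.91140/0.17021] = -2.0409 m/s.
|v| = 2.0409 m/s.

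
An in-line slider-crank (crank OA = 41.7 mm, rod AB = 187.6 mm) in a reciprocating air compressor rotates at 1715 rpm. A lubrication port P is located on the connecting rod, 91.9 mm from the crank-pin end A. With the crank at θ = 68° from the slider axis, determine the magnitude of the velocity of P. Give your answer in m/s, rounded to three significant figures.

ω = 179.6 rad/s.  Crank-pin speed |V_A| = rω = 7.4891 m/s, perpendicular to OA.
Rod angle: sinφ = −(r/L) sinθ ⇒ φ = -11.894°; ω_rod = −rω cosθ/√(L²−r²sin²θ) = -15.283 rad/s.
V_P = V_A + ω_rod × AP, with AP = 0.0919 m along the rod.
Components: V_Px = −rω sinθ − a·ω_rod·sinφ = -7.2332 m/s;  V_Py = rω cosθ + a·ω_rod·cosφ = +1.4311 m/s.
|V_P| = √(V_Px² + V_Py²) = 7.3734 m/s.

7.37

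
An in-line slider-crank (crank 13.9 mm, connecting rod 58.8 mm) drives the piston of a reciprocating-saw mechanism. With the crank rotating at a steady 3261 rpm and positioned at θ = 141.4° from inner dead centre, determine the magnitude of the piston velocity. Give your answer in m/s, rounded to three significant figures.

ω = 2π·3261/60 = 341.5 rad/s
For an in-line slider-crank, x = r cosθ + √(L² − r² sin²θ), so v = −rω sinθ·[1 + r cosθ/√(L² − r² sin²θ)].
With r = 0.0139 m, L = 0.0588 m, θ = 141.4°: √(L² − r² sin²θ) = 0.058157 m.
v = −0.0139·341.5·0.62388·[1 + 0.0139·-0.78152/0.058157] = -2.4082 m/s.
|v| = 2.4082 m/s.

2.41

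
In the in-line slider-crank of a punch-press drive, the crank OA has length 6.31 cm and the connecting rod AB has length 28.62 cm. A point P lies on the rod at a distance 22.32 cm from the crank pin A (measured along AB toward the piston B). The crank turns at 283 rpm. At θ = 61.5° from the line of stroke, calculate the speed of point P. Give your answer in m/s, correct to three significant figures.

1.79

ω = 29.64 rad/s.  Crank-pin speed |V_A| = rω = 1.87 m/s, perpendicular to OA.
Rod angle: sinφ = −(r/L) sinθ ⇒ φ = -11.172°; ω_rod = −rω cosθ/√(L²−r²sin²θ) = -3.1779 rad/s.
V_P = V_A + ω_rod × AP, with AP = 0.2232 m along the rod.
Components: V_Px = −rω sinθ − a·ω_rod·sinφ = -1.7808 m/s;  V_Py = rω cosθ + a·ω_rod·cosφ = +0.19642 m/s.
|V_P| = √(V_Px² + V_Py²) = 1.7916 m/s.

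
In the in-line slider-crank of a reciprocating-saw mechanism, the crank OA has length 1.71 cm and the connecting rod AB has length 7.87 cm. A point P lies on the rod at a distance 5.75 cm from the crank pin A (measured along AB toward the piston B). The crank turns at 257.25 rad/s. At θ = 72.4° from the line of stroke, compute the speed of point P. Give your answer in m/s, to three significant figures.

4.41

ω = 257.2 rad/s.  Crank-pin speed |V_A| = rω = 4.399 m/s, perpendicular to OA.
Rod angle: sinφ = −(r/L) sinθ ⇒ φ = -11.953°; ω_rod = −rω cosθ/√(L²−r²sin²θ) = -17.276 rad/s.
V_P = V_A + ω_rod × AP, with AP = 0.0575 m along the rod.
Components: V_Px = −rω sinθ − a·ω_rod·sinφ = -4.3988 m/s;  V_Py = rω cosθ + a·ω_rod·cosφ = +0.3583 m/s.
|V_P| = √(V_Px² + V_Py²) = 4.4134 m/s.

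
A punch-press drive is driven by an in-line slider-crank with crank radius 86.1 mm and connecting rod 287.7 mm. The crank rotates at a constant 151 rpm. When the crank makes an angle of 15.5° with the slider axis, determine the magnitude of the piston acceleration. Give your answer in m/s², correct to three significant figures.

26.3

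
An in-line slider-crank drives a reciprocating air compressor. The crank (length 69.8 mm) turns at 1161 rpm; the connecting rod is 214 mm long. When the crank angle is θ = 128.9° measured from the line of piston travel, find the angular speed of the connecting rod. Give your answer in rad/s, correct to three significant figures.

25.7

ω = 121.6 rad/s (converted from 1161 rpm).
The rod makes angle φ with the slider axis where L sinφ = r sinθ; differentiating, L cosφ·φ̇ = r ω cosθ.
L cosφ = √(L² − r² sin²θ) = 0.20699 m.
|ω_rod| = r ω |cosθ| / √(L² − r² sin²θ) = 0.0698·121.6·0.62796/0.20699 = 25.745 rad/s.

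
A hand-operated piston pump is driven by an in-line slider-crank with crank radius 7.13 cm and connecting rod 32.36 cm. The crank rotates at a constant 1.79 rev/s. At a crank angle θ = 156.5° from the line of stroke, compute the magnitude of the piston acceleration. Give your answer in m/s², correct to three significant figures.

ω = 2π·1.79 = 11.25 rad/s
x(θ) = r cosθ + √(L² − r² sin²θ); with ω constant, a = ω²·d²x/dθ².
d²x/dθ² = −r cosθ − r²(cos2θ)/√u − r⁴ sin²2θ/(4u^{3/2}),  u = L² − r² sin²θ = 0.103909 m².
Substituting r = 0.0713 m, L = 0.3236 m, θ = 156.5°: d²x/dθ² = +0.054528 m.
a = ω²·d²x/dθ² = (11.25)²·(+0.054528) = +6.8973 m/s²;  |a| = 6.8973 m/s².

6.90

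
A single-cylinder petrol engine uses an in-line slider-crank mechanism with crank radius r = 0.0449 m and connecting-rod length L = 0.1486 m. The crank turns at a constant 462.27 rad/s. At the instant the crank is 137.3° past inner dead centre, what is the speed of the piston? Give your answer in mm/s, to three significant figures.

10900

ω = 462.3 rad/s
For an in-line slider-crank, x = r cosθ + √(L² − r² sin²θ), so v = −rω sinθ·[1 + r cosθ/√(L² − r² sin²θ)].
With r = 0.0449 m, L = 0.1486 m, θ = 137.3°: √(L² − r² sin²θ) = 0.14545 m.
v = −0.0449·462.3·0.67816·[1 + 0.0449·-0.73491/0.14545] = -10.882 m/s.
|v| = 10.882 m/s = 10882 mm/s.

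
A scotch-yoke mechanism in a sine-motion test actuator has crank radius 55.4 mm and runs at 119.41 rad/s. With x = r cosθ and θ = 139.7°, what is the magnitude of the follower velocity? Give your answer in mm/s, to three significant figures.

ω = 119.4 rad/s
x = r cosθ ⇒ ẋ = −rω sinθ.
|v| = rω|sinθ| = 0.0554·119.4·|sin 139.7°| = 4.2787 m/s = 4278.7 mm/s.

4280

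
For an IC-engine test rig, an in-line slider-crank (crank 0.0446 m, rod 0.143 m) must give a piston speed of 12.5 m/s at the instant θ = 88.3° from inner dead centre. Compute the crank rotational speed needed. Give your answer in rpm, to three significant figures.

For an in-line slider-crank, |v_piston| = rω|sinθ|·[1 + r cosθ/√(L² − r² sin²θ)].
With r = 0.0446 m, L = 0.143 m, θ = 88.3°: the bracketed kinematic factor |dx/dθ| = 0.045014 m.
ω = v/|dx/dθ| = 12.5/0.045014 = 277.69 rad/s.
N = 60ω/(2π) = 2651.7 rpm.

2650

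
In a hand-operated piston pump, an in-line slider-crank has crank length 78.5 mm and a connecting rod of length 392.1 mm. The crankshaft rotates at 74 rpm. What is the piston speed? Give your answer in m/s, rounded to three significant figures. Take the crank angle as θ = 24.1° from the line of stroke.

ω = 2π·74/60 = 7.749 rad/s
For an in-line slider-crank, x = r cosθ + √(L² − r² sin²θ), so v = −rω sinθ·[1 + r cosθ/√(L² − r² sin²θ)].
With r = 0.0785 m, L = 0.3921 m, θ = 24.1°: √(L² − r² sin²θ) = 0.39079 m.
v = −0.0785·7.749·0.40833·[1 + 0.0785·0.91283/0.39079] = -0.29394 m/s.
|v| = 0.29394 m/s.

0.294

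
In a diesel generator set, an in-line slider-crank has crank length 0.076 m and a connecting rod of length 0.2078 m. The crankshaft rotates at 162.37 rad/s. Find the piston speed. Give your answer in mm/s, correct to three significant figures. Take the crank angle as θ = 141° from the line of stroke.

5500

ω = 162.4 rad/s
For an in-line slider-crank, x = r cosθ + √(L² − r² sin²θ), so v = −rω sinθ·[1 + r cosθ/√(L² − r² sin²θ)].
With r = 0.076 m, L = 0.2078 m, θ = 141°: √(L² − r² sin²θ) = 0.20222 m.
v = −0.076·162.4·0.62932·[1 + 0.076·-0.77715/0.20222] = -5.4977 m/s.
|v| = 5.4977 m/s = 5497.7 mm/s.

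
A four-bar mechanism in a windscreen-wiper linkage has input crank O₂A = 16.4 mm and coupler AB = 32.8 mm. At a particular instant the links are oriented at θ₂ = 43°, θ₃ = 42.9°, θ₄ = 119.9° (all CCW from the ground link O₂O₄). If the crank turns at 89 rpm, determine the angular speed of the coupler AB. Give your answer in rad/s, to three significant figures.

4.66

ω₂ = 9.32 rad/s (from 89 rpm).
Differentiating the loop-closure r₂e^{iθ₂}+r₃e^{iθ₃}=r₁+r₄e^{iθ₄} gives r₂ω₂e^{iθ₂}+r₃ω₃e^{iθ₃}=r₄ω₄e^{iθ₄}.
Eliminating the other unknown: ω₃ = r₂ω₂ sin(θ₄−θ₂) / [r₃ sin(θ₃−θ₄)].
Numerator sine = +0.97398; denominator sine = -0.97437.
Result = 0.0164·9.32·(+0.97398) / (0.0328·(-0.97437)) = -4.6581 rad/s; magnitude 4.6581 rad/s.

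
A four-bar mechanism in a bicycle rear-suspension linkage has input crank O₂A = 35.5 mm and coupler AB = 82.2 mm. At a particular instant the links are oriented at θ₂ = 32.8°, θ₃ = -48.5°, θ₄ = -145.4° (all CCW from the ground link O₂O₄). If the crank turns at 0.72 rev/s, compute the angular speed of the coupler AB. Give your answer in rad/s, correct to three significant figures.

ω₂ = 4.524 rad/s (from 0.72 rev/s).
Differentiating the loop-closure r₂e^{iθ₂}+r₃e^{iθ₃}=r₁+r₄e^{iθ₄} gives r₂ω₂e^{iθ₂}+r₃ω₃e^{iθ₃}=r₄ω₄e^{iθ₄}.
Eliminating the other unknown: ω₃ = r₂ω₂ sin(θ₄−θ₂) / [r₃ sin(θ₃−θ₄)].
Numerator sine = -0.03141; denominator sine = +0.99276.
Result = 0.0355·4.524·(-0.03141) / (0.0822·(+0.99276)) = -0.061816 rad/s; magnitude 0.061816 rad/s.

0.0618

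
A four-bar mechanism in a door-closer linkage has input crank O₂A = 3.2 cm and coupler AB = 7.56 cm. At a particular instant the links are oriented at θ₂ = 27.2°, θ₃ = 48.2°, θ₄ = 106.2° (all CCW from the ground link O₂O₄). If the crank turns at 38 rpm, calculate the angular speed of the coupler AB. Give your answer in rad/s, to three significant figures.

1.95

ω₂ = 3.979 rad/s (from 38 rpm).
Differentiating the loop-closure r₂e^{iθ₂}+r₃e^{iθ₃}=r₁+r₄e^{iθ₄} gives r₂ω₂e^{iθ₂}+r₃ω₃e^{iθ₃}=r₄ω₄e^{iθ₄}.
Eliminating the other unknown: ω₃ = r₂ω₂ sin(θ₄−θ₂) / [r₃ sin(θ₃−θ₄)].
Numerator sine = +0.98163; denominator sine = -0.84805.
Result = 0.032·3.979·(+0.98163) / (0.0756·(-0.84805)) = -1.9497 rad/s; magnitude 1.9497 rad/s.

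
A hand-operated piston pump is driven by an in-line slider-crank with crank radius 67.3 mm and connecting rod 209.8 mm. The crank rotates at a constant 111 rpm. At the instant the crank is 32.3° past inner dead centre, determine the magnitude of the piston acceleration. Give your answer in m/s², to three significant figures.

9.02

ω = 2π·111/60 = 11.62 rad/s
x(θ) = r cosθ + √(L² − r² sin²θ); with ω constant, a = ω²·d²x/dθ².
d²x/dθ² = −r cosθ − r²(cos2θ)/√u − r⁴ sin²2θ/(4u^{3/2}),  u = L² − r² sin²θ = 0.0427228 m².
Substituting r = 0.0673 m, L = 0.2098 m, θ = 32.3°: d²x/dθ² = -0.066759 m.
a = ω²·d²x/dθ² = (11.62)²·(-0.066759) = -9.0202 m/s²;  |a| = 9.0202 m/s².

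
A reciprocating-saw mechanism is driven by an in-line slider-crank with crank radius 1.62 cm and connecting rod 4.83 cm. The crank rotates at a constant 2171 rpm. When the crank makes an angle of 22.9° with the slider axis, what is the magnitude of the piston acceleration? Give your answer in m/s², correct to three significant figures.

973

ω = 2π·2171/60 = 227.3 rad/s
x(θ) = r cosθ + √(L² − r² sin²θ); with ω constant, a = ω²·d²x/dθ².
d²x/dθ² = −r cosθ − r²(cos2θ)/√u − r⁴ sin²2θ/(4u^{3/2}),  u = L² − r² sin²θ = 0.00229315 m².
Substituting r = 0.0162 m, L = 0.0483 m, θ = 22.9°: d²x/dθ² = -0.018825 m.
a = ω²·d²x/dθ² = (227.3)²·(-0.018825) = -972.97 m/s²;  |a| = 972.97 m/s².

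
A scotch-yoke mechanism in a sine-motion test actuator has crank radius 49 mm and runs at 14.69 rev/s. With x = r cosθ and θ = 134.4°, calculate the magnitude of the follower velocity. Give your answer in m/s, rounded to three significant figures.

ω = 92.3 rad/s (from 14.69 rev/s).
x = r cosθ ⇒ ẋ = −rω sinθ.
|v| = rω|sinθ| = 0.049·92.3·|sin 134.4°| = 3.2313 m/s.

3.23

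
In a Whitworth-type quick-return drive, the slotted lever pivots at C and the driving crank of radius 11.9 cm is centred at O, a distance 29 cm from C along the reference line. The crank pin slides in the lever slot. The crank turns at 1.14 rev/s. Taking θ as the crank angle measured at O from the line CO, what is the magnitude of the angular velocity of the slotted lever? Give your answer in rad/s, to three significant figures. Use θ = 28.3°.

2.01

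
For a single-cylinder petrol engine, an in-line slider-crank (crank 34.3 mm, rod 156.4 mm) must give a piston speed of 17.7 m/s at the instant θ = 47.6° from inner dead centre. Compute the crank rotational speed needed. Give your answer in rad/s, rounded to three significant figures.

608

For an in-line slider-crank, |v_piston| = rω|sinθ|·[1 + r cosθ/√(L² − r² sin²θ)].
With r = 0.0343 m, L = 0.1564 m, θ = 47.6°: the bracketed kinematic factor |dx/dθ| = 0.029125 m.
ω = v/|dx/dθ| = 17.7/0.029125 = 607.73 rad/s.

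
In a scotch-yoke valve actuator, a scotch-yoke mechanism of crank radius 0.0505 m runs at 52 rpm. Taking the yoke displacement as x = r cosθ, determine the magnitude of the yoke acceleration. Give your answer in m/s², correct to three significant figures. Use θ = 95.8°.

0.151

ω = 5.445 rad/s (from 52 rpm).
x = r cosθ ⇒ ẍ = −rω² cosθ (ω constant).
|a| = rω²|cosθ| = 0.0505·(5.445)²·|cos 95.8°| = 0.15133 m/s².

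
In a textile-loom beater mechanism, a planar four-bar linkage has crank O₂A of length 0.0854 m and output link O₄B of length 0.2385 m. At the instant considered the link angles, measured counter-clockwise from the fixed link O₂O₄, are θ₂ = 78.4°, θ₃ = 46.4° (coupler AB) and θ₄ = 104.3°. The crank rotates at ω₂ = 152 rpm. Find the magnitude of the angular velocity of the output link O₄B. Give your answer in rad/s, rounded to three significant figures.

ω₂ = 15.92 rad/s (from 152 rpm).
Differentiating the loop-closure r₂e^{iθ₂}+r₃e^{iθ₃}=r₁+r₄e^{iθ₄} gives r₂ω₂e^{iθ₂}+r₃ω₃e^{iθ₃}=r₄ω₄e^{iθ₄}.
Eliminating the other unknown: ω₄ = r₂ω₂ sin(θ₂−θ₃) / [r₄ sin(θ₄−θ₃)].
Numerator sine = +0.52992; denominator sine = +0.84712.
Result = 0.0854·15.92·(+0.52992) / (0.2385·(+0.84712)) = +3.5654 rad/s; magnitude 3.5654 rad/s.

3.57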